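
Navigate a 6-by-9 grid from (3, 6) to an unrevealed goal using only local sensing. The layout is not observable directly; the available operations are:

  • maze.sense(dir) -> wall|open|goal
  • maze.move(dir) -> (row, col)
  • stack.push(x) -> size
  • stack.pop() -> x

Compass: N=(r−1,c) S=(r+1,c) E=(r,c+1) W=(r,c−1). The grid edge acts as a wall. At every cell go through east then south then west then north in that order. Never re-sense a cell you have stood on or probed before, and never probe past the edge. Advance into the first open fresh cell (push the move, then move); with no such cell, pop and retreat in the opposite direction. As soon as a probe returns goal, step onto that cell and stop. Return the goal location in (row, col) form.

% maze.sense dir→east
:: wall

% maze.sense dir→south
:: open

% stack.push x→south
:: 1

% maze.move dir→south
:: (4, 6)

% maze.sense dir→east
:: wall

% maze.sense dir→south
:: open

% stack.push x→south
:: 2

% maze.move dir→south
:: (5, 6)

% maze.sense dir→east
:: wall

% maze.sense dir→west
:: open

% stack.push x→west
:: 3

% maze.move dir→west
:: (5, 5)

% maze.sense dir→west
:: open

% stack.push x→west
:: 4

% maze.move dir→west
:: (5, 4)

% maze.sense dir→west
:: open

% stack.push x→west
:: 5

% maze.move dir→west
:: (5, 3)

% maze.sense dir→west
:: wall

% maze.sense dir→north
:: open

% stack.push x→north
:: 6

% maze.move dir→north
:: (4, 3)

% maze.sense dir→east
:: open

% stack.push x→east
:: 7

% maze.move dir→east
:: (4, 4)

% maze.sense dir→east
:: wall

% maze.sense dir→north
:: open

% stack.push x→north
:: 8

% maze.move dir→north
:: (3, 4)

% maze.sense dir→east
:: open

% stack.push x→east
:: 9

% maze.move dir→east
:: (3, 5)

% maze.sense dir→north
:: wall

% stack.pop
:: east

% maze.move dir→west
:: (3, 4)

% maze.sense dir→west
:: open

% stack.push x→west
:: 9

% maze.move dir→west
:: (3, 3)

% maze.sense dir→west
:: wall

% maze.sense dir→north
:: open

% stack.push x→north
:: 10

% maze.move dir→north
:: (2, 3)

% maze.sense dir→east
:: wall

% maze.sense dir→west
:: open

% stack.push x→west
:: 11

% maze.move dir→west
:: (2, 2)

% maze.sense dir→west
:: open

% stack.push x→west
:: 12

% maze.move dir→west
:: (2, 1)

% maze.sense dir→south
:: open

% stack.push x→south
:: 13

% maze.move dir→south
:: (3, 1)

% maze.sense dir→south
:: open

% stack.push x→south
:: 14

% maze.move dir→south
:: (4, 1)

% maze.sense dir→east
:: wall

% maze.sense dir→south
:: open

% stack.push x→south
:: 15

% maze.move dir→south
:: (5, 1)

% maze.sense dir→west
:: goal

% maze.move dir→west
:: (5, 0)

Answer: (5, 0)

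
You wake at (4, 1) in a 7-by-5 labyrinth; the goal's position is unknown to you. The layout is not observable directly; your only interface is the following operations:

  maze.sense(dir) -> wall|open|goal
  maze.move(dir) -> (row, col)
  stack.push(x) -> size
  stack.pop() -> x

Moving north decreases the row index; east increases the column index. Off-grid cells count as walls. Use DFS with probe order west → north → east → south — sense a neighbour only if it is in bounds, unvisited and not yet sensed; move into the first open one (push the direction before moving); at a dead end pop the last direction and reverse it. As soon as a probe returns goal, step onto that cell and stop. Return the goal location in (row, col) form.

CALL maze.sense[dir=west]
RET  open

CALL stack.push[x=west]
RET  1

CALL maze.move[dir=west]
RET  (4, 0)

CALL maze.sense[dir=north]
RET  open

CALL stack.push[x=north]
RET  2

CALL maze.move[dir=north]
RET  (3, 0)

CALL maze.sense[dir=north]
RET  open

CALL stack.push[x=north]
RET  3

CALL maze.move[dir=north]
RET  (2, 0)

CALL maze.sense[dir=north]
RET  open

CALL stack.push[x=north]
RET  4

CALL maze.move[dir=north]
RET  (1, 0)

CALL maze.sense[dir=north]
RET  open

CALL stack.push[x=north]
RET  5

CALL maze.move[dir=north]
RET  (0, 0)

CALL maze.sense[dir=east]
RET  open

CALL stack.push[x=east]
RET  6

CALL maze.move[dir=east]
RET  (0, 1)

CALL maze.sense[dir=east]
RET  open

CALL stack.push[x=east]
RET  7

CALL maze.move[dir=east]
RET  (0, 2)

CALL maze.sense[dir=east]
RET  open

CALL stack.push[x=east]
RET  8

CALL maze.move[dir=east]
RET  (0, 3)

CALL maze.sense[dir=east]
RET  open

CALL stack.push[x=east]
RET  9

CALL maze.move[dir=east]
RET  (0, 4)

CALL maze.sense[dir=south]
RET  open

CALL stack.push[x=south]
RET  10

CALL maze.move[dir=south]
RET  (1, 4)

CALL maze.sense[dir=west]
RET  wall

CALL maze.sense[dir=south]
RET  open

CALL stack.push[x=south]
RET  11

CALL maze.move[dir=south]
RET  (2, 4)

CALL maze.sense[dir=west]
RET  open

CALL stack.push[x=west]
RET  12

CALL maze.move[dir=west]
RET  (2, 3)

CALL maze.sense[dir=west]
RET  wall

CALL maze.sense[dir=south]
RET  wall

CALL stack.pop[]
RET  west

CALL maze.move[dir=east]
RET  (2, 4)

CALL maze.sense[dir=south]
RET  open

CALL stack.push[x=south]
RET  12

CALL maze.move[dir=south]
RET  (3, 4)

CALL maze.sense[dir=south]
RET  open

CALL stack.push[x=south]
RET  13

CALL maze.move[dir=south]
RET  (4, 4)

CALL maze.sense[dir=west]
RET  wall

CALL maze.sense[dir=south]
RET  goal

CALL maze.move[dir=south]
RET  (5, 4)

Answer: (5, 4)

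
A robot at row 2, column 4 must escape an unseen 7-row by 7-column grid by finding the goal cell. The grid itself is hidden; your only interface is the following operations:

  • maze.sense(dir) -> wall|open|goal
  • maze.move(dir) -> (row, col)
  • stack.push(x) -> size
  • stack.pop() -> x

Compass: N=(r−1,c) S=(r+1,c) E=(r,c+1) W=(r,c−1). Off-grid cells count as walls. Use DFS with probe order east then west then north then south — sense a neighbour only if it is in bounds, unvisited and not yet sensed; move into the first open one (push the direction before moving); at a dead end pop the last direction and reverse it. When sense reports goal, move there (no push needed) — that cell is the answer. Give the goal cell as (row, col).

// 1. maze.sense(dir='east') => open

// 2. stack.push(x='east') => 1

// 3. maze.move(dir='east') => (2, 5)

// 4. maze.sense(dir='east') => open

// 5. stack.push(x='east') => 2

// 6. maze.move(dir='east') => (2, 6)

// 7. maze.sense(dir='north') => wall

// 8. maze.sense(dir='south') => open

// 9. stack.push(x='south') => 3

// 10. maze.move(dir='south') => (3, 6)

// 11. maze.sense(dir='west') => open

// 12. stack.push(x='west') => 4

// 13. maze.move(dir='west') => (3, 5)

// 14. maze.sense(dir='west') => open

// 15. stack.push(x='west') => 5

// 16. maze.move(dir='west') => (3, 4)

// 17. maze.sense(dir='west') => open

// 18. stack.push(x='west') => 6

// 19. maze.move(dir='west') => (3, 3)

// 20. maze.sense(dir='west') => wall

// 21. maze.sense(dir='north') => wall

// 22. maze.sense(dir='south') => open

// 23. stack.push(x='south') => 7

// 24. maze.move(dir='south') => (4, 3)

// 25. maze.sense(dir='east') => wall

// 26. maze.sense(dir='west') => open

// 27. stack.push(x='west') => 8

// 28. maze.move(dir='west') => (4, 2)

// 29. maze.sense(dir='west') => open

// 30. stack.push(x='west') => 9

// 31. maze.move(dir='west') => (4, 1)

// 32. maze.sense(dir='west') => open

// 33. stack.push(x='west') => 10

// 34. maze.move(dir='west') => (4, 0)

// 35. maze.sense(dir='north') => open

// 36. stack.push(x='north') => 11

// 37. maze.move(dir='north') => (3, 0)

// 38. maze.sense(dir='east') => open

// 39. stack.push(x='east') => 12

// 40. maze.move(dir='east') => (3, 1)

// 41. maze.sense(dir='north') => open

// 42. stack.push(x='north') => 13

// 43. maze.move(dir='north') => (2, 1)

// 44. maze.sense(dir='east') => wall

// 45. maze.sense(dir='west') => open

// 46. stack.push(x='west') => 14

// 47. maze.move(dir='west') => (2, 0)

// 48. maze.sense(dir='north') => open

// 49. stack.push(x='north') => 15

// 50. maze.move(dir='north') => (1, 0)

// 51. maze.sense(dir='east') => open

// 52. stack.push(x='east') => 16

// 53. maze.move(dir='east') => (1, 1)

// 54. maze.sense(dir='east') => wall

// 55. maze.sense(dir='north') => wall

// 56. stack.pop() => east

// 57. maze.move(dir='west') => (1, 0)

// 58. maze.sense(dir='north') => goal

// 59. maze.move(dir='north') => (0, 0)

Answer: (0, 0)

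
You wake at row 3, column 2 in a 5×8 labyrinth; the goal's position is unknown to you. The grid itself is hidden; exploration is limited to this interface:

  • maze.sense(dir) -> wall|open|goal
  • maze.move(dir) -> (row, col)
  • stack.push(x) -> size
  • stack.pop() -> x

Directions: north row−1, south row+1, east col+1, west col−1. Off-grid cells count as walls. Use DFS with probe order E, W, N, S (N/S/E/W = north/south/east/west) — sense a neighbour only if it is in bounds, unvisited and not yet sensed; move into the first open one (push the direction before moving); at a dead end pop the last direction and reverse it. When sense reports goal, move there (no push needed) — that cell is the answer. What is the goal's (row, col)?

Step: sense[dir='east']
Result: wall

Step: sense[dir='west']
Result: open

Step: push[x='west']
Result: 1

Step: move[dir='west']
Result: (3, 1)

Step: sense[dir='west']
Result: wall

Step: sense[dir='north']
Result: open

Step: push[x='north']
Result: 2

Step: move[dir='north']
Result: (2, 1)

Step: sense[dir='east']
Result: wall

Step: sense[dir='west']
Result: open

Step: push[x='west']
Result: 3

Step: move[dir='west']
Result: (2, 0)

Step: sense[dir='north']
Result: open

Step: push[x='north']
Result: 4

Step: move[dir='north']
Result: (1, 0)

Step: sense[dir='east']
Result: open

Step: push[x='east']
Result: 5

Step: move[dir='east']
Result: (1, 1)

Step: sense[dir='east']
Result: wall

Step: sense[dir='north']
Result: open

Step: push[x='north']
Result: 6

Step: move[dir='north']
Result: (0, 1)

Step: sense[dir='east']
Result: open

Step: push[x='east']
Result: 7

Step: move[dir='east']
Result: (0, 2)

Step: sense[dir='east']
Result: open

Step: push[x='east']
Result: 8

Step: move[dir='east']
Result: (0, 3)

Step: sense[dir='east']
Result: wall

Step: sense[dir='south']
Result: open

Step: push[x='south']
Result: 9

Step: move[dir='south']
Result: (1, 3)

Step: sense[dir='east']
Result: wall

Step: sense[dir='south']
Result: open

Step: push[x='south']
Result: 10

Step: move[dir='south']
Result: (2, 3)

Step: sense[dir='east']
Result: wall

Step: pop[]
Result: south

Step: move[dir='north']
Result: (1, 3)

Step: pop[]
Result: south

Step: move[dir='north']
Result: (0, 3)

Step: pop[]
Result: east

Step: move[dir='west']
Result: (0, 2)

Step: pop[]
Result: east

Step: move[dir='west']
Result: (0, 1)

Step: sense[dir='west']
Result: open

Step: push[x='west']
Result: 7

Step: move[dir='west']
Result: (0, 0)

Step: pop[]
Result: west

Step: move[dir='east']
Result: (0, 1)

Step: pop[]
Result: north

Step: move[dir='south']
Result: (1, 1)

Step: pop[]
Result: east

Step: move[dir='west']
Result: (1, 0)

Step: pop[]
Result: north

Step: move[dir='south']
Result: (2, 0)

Step: pop[]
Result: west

Step: move[dir='east']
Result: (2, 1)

Step: pop[]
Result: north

Step: move[dir='south']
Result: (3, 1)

Step: sense[dir='south']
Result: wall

Step: pop[]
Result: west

Step: move[dir='east']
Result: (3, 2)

Step: sense[dir='south']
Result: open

Step: push[x='south']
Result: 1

Step: move[dir='south']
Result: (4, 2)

Step: sense[dir='east']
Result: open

Step: push[x='east']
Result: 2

Step: move[dir='east']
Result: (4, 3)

Step: sense[dir='east']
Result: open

Step: push[x='east']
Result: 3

Step: move[dir='east']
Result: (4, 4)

Step: sense[dir='east']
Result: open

Step: push[x='east']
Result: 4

Step: move[dir='east']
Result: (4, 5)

Step: sense[dir='east']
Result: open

Step: push[x='east']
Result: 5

Step: move[dir='east']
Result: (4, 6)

Step: sense[dir='east']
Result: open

Step: push[x='east']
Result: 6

Step: move[dir='east']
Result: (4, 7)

Step: sense[dir='north']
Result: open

Step: push[x='north']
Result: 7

Step: move[dir='north']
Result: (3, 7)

Step: sense[dir='west']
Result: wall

Step: sense[dir='north']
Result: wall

Step: pop[]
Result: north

Step: move[dir='south']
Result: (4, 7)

Step: pop[]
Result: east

Step: move[dir='west']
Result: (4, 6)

Step: pop[]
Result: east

Step: move[dir='west']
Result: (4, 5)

Step: sense[dir='north']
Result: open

Step: push[x='north']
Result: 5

Step: move[dir='north']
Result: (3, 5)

Step: sense[dir='west']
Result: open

Step: push[x='west']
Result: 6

Step: move[dir='west']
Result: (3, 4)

Step: pop[]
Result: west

Step: move[dir='east']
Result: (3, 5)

Step: sense[dir='north']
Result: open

Step: push[x='north']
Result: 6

Step: move[dir='north']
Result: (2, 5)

Step: sense[dir='east']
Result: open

Step: push[x='east']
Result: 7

Step: move[dir='east']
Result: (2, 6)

Step: sense[dir='north']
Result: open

Step: push[x='north']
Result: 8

Step: move[dir='north']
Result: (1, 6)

Step: sense[dir='east']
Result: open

Step: push[x='east']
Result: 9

Step: move[dir='east']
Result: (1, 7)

Step: sense[dir='north']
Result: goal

Step: move[dir='north']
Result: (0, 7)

Answer: (0, 7)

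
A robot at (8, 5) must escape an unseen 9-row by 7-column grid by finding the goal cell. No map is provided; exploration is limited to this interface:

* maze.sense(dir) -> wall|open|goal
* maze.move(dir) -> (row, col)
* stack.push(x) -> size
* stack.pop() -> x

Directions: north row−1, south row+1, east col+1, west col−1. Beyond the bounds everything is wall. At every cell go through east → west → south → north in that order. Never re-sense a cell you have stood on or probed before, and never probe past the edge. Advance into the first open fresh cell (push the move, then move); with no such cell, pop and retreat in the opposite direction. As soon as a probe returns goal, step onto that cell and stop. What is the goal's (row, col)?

CALL maze.sense[dir=east]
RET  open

CALL stack.push[x=east]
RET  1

CALL maze.move[dir=east]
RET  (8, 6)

CALL maze.sense[dir=north]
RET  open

CALL stack.push[x=north]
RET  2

CALL maze.move[dir=north]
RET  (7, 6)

CALL maze.sense[dir=west]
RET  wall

CALL maze.sense[dir=north]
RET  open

CALL stack.push[x=north]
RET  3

CALL maze.move[dir=north]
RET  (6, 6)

CALL maze.sense[dir=west]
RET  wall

CALL maze.sense[dir=north]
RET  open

CALL stack.push[x=north]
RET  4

CALL maze.move[dir=north]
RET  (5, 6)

CALL maze.sense[dir=west]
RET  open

CALL stack.push[x=west]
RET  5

CALL maze.move[dir=west]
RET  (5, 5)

CALL maze.sense[dir=west]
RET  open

CALL stack.push[x=west]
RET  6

CALL maze.move[dir=west]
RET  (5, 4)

CALL maze.sense[dir=west]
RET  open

CALL stack.push[x=west]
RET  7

CALL maze.move[dir=west]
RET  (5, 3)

CALL maze.sense[dir=west]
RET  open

CALL stack.push[x=west]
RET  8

CALL maze.move[dir=west]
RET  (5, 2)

CALL maze.sense[dir=west]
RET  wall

CALL maze.sense[dir=south]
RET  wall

CALL maze.sense[dir=north]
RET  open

CALL stack.push[x=north]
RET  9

CALL maze.move[dir=north]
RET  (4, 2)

CALL maze.sense[dir=east]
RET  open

CALL stack.push[x=east]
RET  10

CALL maze.move[dir=east]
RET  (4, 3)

CALL maze.sense[dir=east]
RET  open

CALL stack.push[x=east]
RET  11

CALL maze.move[dir=east]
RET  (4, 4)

CALL maze.sense[dir=east]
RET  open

CALL stack.push[x=east]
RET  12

CALL maze.move[dir=east]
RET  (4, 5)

CALL maze.sense[dir=east]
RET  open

CALL stack.push[x=east]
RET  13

CALL maze.move[dir=east]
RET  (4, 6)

CALL maze.sense[dir=north]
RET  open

CALL stack.push[x=north]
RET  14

CALL maze.move[dir=north]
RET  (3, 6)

CALL maze.sense[dir=west]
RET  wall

CALL maze.sense[dir=north]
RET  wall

CALL stack.pop[]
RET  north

CALL maze.move[dir=south]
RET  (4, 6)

CALL stack.pop[]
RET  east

CALL maze.move[dir=west]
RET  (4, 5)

CALL stack.pop[]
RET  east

CALL maze.move[dir=west]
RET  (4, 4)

CALL maze.sense[dir=north]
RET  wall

CALL stack.pop[]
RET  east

CALL maze.move[dir=west]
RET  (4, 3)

CALL maze.sense[dir=north]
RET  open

CALL stack.push[x=north]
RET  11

CALL maze.move[dir=north]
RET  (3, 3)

CALL maze.sense[dir=west]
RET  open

CALL stack.push[x=west]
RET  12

CALL maze.move[dir=west]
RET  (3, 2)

CALL maze.sense[dir=west]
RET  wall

CALL maze.sense[dir=north]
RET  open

CALL stack.push[x=north]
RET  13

CALL maze.move[dir=north]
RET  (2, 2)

CALL maze.sense[dir=east]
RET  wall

CALL maze.sense[dir=west]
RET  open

CALL stack.push[x=west]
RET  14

CALL maze.move[dir=west]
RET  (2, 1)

CALL maze.sense[dir=west]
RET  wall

CALL maze.sense[dir=north]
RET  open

CALL stack.push[x=north]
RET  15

CALL maze.move[dir=north]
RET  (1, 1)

CALL maze.sense[dir=east]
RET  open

CALL stack.push[x=east]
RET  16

CALL maze.move[dir=east]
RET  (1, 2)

CALL maze.sense[dir=east]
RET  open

CALL stack.push[x=east]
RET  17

CALL maze.move[dir=east]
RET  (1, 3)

CALL maze.sense[dir=east]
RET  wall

CALL maze.sense[dir=north]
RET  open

CALL stack.push[x=north]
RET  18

CALL maze.move[dir=north]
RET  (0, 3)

CALL maze.sense[dir=east]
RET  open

CALL stack.push[x=east]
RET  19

CALL maze.move[dir=east]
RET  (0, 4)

CALL maze.sense[dir=east]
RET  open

CALL stack.push[x=east]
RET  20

CALL maze.move[dir=east]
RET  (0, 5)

CALL maze.sense[dir=east]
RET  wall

CALL maze.sense[dir=south]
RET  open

CALL stack.push[x=south]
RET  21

CALL maze.move[dir=south]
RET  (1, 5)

CALL maze.sense[dir=east]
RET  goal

CALL maze.move[dir=east]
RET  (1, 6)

Answer: (1, 6)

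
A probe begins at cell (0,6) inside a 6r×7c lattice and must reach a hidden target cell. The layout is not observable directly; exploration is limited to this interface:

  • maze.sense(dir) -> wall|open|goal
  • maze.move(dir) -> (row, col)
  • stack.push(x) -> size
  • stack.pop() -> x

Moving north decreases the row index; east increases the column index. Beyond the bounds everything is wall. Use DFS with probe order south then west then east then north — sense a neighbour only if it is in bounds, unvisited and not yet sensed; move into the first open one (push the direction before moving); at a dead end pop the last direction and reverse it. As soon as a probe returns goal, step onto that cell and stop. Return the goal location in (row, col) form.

% sense dir=south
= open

% push x=south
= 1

% move dir=south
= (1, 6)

% sense dir=south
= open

% push x=south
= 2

% move dir=south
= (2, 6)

% sense dir=south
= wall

% sense dir=west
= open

% push x=west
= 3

% move dir=west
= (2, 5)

% sense dir=south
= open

% push x=south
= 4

% move dir=south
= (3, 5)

% sense dir=south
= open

% push x=south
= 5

% move dir=south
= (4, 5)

% sense dir=south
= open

% push x=south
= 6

% move dir=south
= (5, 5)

% sense dir=west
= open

% push x=west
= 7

% move dir=west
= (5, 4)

% sense dir=west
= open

% push x=west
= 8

% move dir=west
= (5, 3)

% sense dir=west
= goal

% move dir=west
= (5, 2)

Answer: (5, 2)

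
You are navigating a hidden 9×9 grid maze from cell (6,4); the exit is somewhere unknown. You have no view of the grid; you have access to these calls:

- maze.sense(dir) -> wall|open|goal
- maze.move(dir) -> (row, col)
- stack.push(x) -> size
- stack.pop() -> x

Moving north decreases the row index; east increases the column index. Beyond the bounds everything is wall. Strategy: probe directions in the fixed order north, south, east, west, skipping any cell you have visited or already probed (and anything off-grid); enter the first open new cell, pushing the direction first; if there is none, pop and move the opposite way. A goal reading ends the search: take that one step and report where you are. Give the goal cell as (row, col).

Using sense on dir: north, and get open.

I run push on x: north, : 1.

Using move on dir: north, → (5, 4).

I use sense on dir: north, giving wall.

I try sense on dir: east, → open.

Calling push on x: east, yielding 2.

Invoking move on dir: east, which returns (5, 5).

Then sense on dir: north, : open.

Calling push on x: north, and see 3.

I use move on dir: north, and get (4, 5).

Calling sense on dir: north, and see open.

Now I run push on x: north, → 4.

Then move on dir: north, and get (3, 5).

Now I run sense on dir: north, and get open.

Now I run push on x: north, giving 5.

I use move on dir: north, giving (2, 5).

I invoke sense on dir: north, and observe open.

I try push on x: north, yielding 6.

I call move on dir: north, and get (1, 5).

Now I run sense on dir: north, : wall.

I try sense on dir: east, and observe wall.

Then sense on dir: west, and see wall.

Invoking pop, giving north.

I call move on dir: south, and see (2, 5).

Next I call sense on dir: east, yielding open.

I invoke push on x: east, yielding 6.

I try move on dir: east, and get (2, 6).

I invoke sense on dir: south, : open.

Then push on x: south, → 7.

I try move on dir: south, and get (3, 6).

I run sense on dir: south, giving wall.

I use sense on dir: east, yielding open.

Next I call push on x: east, — result: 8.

Then move on dir: east, and see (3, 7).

I use sense on dir: north, : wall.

I use sense on dir: south, yielding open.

I run push on x: south, and see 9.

Now I run move on dir: south, and get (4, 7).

I try sense on dir: south, : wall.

I try sense on dir: east, and see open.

I run push on x: east, yielding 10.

I invoke move on dir: east, : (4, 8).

Calling sense on dir: north, — result: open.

I use push on x: north, and get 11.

I call move on dir: north, : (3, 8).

I run sense on dir: north, giving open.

Calling push on x: north, and observe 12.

Now I run move on dir: north, giving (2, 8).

Calling sense on dir: north, and get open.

Now I run push on x: north, yielding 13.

Calling move on dir: north, : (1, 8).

Using sense on dir: north, and see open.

I call push on x: north, — result: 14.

Now I run move on dir: north, and get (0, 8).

I call sense on dir: west, and see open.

I try push on x: west, yielding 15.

Calling move on dir: west, — result: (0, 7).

I call sense on dir: south, and see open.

I run push on x: south, and get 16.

Calling move on dir: south, which returns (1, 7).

Now I run pop(), and observe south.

Then move on dir: north, — result: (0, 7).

I call sense on dir: west, yielding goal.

I invoke move on dir: west, which returns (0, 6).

Answer: (0, 6)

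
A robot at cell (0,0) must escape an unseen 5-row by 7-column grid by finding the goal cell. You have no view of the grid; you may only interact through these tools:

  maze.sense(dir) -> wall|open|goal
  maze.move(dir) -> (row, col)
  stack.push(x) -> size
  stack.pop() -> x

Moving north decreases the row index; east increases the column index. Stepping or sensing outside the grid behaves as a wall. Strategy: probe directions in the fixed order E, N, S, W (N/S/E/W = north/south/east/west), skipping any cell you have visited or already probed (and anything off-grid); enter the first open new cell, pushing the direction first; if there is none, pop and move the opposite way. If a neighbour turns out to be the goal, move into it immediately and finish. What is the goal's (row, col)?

→ maze.sense(dir: east)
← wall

→ maze.sense(dir: south)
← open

→ stack.push(x: south)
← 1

→ maze.move(dir: south)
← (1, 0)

→ maze.sense(dir: east)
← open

→ stack.push(x: east)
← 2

→ maze.move(dir: east)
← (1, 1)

→ maze.sense(dir: east)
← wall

→ maze.sense(dir: south)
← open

→ stack.push(x: south)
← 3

→ maze.move(dir: south)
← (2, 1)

→ maze.sense(dir: east)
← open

→ stack.push(x: east)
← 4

→ maze.move(dir: east)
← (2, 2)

→ maze.sense(dir: east)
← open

→ stack.push(x: east)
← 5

→ maze.move(dir: east)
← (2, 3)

→ maze.sense(dir: east)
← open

→ stack.push(x: east)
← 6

→ maze.move(dir: east)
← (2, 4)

→ maze.sense(dir: east)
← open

→ stack.push(x: east)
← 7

→ maze.move(dir: east)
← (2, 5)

→ maze.sense(dir: east)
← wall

→ maze.sense(dir: north)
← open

→ stack.push(x: north)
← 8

→ maze.move(dir: north)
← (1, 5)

→ maze.sense(dir: east)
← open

→ stack.push(x: east)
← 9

→ maze.move(dir: east)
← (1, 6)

→ maze.sense(dir: north)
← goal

→ maze.move(dir: north)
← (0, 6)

Answer: (0, 6)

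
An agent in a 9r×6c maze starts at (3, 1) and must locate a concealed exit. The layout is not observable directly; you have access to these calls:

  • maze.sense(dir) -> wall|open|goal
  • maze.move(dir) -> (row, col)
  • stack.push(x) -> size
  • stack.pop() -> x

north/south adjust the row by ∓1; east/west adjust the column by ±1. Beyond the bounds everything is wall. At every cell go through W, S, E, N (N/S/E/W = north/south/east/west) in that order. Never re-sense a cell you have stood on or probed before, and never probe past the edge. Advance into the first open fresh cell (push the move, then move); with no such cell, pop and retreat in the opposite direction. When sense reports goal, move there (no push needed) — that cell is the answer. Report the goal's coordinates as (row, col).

% maze.sense dir: west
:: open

% stack.push x: west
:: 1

% maze.move dir: west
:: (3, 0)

% maze.sense dir: south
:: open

% stack.push x: south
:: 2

% maze.move dir: south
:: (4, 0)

% maze.sense dir: south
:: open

% stack.push x: south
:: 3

% maze.move dir: south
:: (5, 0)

% maze.sense dir: south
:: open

% stack.push x: south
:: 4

% maze.move dir: south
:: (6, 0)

% maze.sense dir: south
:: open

% stack.push x: south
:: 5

% maze.move dir: south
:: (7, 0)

% maze.sense dir: south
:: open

% stack.push x: south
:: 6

% maze.move dir: south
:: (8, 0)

% maze.sense dir: east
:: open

% stack.push x: east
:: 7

% maze.move dir: east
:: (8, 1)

% maze.sense dir: east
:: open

% stack.push x: east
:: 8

% maze.move dir: east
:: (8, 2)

% maze.sense dir: east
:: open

% stack.push x: east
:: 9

% maze.move dir: east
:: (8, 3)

% maze.sense dir: east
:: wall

% maze.sense dir: north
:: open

% stack.push x: north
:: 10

% maze.move dir: north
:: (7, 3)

% maze.sense dir: west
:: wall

% maze.sense dir: east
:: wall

% maze.sense dir: north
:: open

% stack.push x: north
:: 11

% maze.move dir: north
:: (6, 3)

% maze.sense dir: west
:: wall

% maze.sense dir: east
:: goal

% maze.move dir: east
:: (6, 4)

Answer: (6, 4)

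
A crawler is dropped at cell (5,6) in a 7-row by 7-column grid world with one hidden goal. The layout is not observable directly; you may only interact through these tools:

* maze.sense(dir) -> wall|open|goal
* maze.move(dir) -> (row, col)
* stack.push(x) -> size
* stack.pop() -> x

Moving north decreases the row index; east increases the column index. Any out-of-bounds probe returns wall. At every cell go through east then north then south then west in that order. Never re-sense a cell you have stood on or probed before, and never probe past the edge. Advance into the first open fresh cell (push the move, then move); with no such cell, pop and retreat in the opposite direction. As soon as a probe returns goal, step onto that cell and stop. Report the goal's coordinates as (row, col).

;; sense(north) -> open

;; push(north) -> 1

;; move(north) -> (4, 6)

;; sense(north) -> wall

;; sense(west) -> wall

;; pop() -> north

;; move(south) -> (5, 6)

;; sense(south) -> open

;; push(south) -> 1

;; move(south) -> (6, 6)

;; sense(west) -> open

;; push(west) -> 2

;; move(west) -> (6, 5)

;; sense(north) -> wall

;; sense(west) -> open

;; push(west) -> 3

;; move(west) -> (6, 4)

;; sense(north) -> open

;; push(north) -> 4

;; move(north) -> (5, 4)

;; sense(north) -> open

;; push(north) -> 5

;; move(north) -> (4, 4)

;; sense(north) -> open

;; push(north) -> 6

;; move(north) -> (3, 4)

;; sense(east) -> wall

;; sense(north) -> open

;; push(north) -> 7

;; move(north) -> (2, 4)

;; sense(east) -> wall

;; sense(north) -> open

;; push(north) -> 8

;; move(north) -> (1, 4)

;; sense(east) -> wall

;; sense(north) -> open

;; push(north) -> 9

;; move(north) -> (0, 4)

;; sense(east) -> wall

;; sense(west) -> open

;; push(west) -> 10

;; move(west) -> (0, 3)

;; sense(south) -> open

;; push(south) -> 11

;; move(south) -> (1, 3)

;; sense(south) -> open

;; push(south) -> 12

;; move(south) -> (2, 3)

;; sense(south) -> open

;; push(south) -> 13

;; move(south) -> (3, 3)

;; sense(south) -> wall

;; sense(west) -> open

;; push(west) -> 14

;; move(west) -> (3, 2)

;; sense(north) -> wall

;; sense(south) -> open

;; push(south) -> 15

;; move(south) -> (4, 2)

;; sense(south) -> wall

;; sense(west) -> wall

;; pop() -> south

;; move(north) -> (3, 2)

;; sense(west) -> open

;; push(west) -> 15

;; move(west) -> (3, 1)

;; sense(north) -> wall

;; sense(west) -> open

;; push(west) -> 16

;; move(west) -> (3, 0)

;; sense(north) -> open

;; push(north) -> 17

;; move(north) -> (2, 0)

;; sense(north) -> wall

;; pop() -> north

;; move(south) -> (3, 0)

;; sense(south) -> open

;; push(south) -> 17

;; move(south) -> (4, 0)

;; sense(south) -> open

;; push(south) -> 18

;; move(south) -> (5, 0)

;; sense(east) -> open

;; push(east) -> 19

;; move(east) -> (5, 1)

;; sense(south) -> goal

;; move(south) -> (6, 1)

Answer: (6, 1)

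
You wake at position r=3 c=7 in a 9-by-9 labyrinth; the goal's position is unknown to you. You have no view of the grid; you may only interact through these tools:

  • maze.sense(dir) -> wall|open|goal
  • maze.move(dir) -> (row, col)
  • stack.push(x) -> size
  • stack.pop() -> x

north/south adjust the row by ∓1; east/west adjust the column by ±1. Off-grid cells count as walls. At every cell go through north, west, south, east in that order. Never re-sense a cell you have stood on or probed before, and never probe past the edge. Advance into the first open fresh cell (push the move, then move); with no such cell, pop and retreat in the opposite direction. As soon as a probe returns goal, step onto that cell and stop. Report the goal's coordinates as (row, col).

·→ sense(dir: north)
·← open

·→ push(x: north)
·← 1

·→ move(dir: north)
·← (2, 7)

·→ sense(dir: north)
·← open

·→ push(x: north)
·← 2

·→ move(dir: north)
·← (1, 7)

·→ sense(dir: north)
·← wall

·→ sense(dir: west)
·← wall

·→ sense(dir: east)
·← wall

·→ pop()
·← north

·→ move(dir: south)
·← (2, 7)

·→ sense(dir: west)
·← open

·→ push(x: west)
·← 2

·→ move(dir: west)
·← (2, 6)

·→ sense(dir: west)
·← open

·→ push(x: west)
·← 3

·→ move(dir: west)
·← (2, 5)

·→ sense(dir: north)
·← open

·→ push(x: north)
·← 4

·→ move(dir: north)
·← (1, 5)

·→ sense(dir: north)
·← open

·→ push(x: north)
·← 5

·→ move(dir: north)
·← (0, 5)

·→ sense(dir: west)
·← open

·→ push(x: west)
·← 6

·→ move(dir: west)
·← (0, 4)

·→ sense(dir: west)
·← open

·→ push(x: west)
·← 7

·→ move(dir: west)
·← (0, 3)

·→ sense(dir: west)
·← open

·→ push(x: west)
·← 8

·→ move(dir: west)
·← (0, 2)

·→ sense(dir: west)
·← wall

·→ sense(dir: south)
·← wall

·→ pop()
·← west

·→ move(dir: east)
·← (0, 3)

·→ sense(dir: south)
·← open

·→ push(x: south)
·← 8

·→ move(dir: south)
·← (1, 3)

·→ sense(dir: south)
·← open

·→ push(x: south)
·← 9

·→ move(dir: south)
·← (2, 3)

·→ sense(dir: west)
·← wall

·→ sense(dir: south)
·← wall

·→ sense(dir: east)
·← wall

·→ pop()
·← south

·→ move(dir: north)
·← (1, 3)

·→ sense(dir: east)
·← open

·→ push(x: east)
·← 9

·→ move(dir: east)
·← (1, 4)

·→ pop()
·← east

·→ move(dir: west)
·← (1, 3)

·→ pop()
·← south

·→ move(dir: north)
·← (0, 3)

·→ pop()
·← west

·→ move(dir: east)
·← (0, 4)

·→ pop()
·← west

·→ move(dir: east)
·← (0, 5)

·→ sense(dir: east)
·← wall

·→ pop()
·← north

·→ move(dir: south)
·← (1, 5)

·→ pop()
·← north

·→ move(dir: south)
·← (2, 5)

·→ sense(dir: south)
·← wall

·→ pop()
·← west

·→ move(dir: east)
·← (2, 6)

·→ sense(dir: south)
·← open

·→ push(x: south)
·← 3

·→ move(dir: south)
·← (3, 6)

·→ sense(dir: south)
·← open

·→ push(x: south)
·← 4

·→ move(dir: south)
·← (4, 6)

·→ sense(dir: west)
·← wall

·→ sense(dir: south)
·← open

·→ push(x: south)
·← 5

·→ move(dir: south)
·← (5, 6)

·→ sense(dir: west)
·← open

·→ push(x: west)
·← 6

·→ move(dir: west)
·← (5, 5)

·→ sense(dir: west)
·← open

·→ push(x: west)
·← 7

·→ move(dir: west)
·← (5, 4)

·→ sense(dir: north)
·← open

·→ push(x: north)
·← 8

·→ move(dir: north)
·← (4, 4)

·→ sense(dir: north)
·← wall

·→ sense(dir: west)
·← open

·→ push(x: west)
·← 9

·→ move(dir: west)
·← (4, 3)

·→ sense(dir: west)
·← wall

·→ sense(dir: south)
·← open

·→ push(x: south)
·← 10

·→ move(dir: south)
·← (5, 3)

·→ sense(dir: west)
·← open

·→ push(x: west)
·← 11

·→ move(dir: west)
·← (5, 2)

·→ sense(dir: west)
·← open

·→ push(x: west)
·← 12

·→ move(dir: west)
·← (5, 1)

·→ sense(dir: north)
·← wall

·→ sense(dir: west)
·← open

·→ push(x: west)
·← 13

·→ move(dir: west)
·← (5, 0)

·→ sense(dir: north)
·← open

·→ push(x: north)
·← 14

·→ move(dir: north)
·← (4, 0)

·→ sense(dir: north)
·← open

·→ push(x: north)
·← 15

·→ move(dir: north)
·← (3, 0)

·→ sense(dir: north)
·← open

·→ push(x: north)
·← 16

·→ move(dir: north)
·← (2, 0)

·→ sense(dir: north)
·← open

·→ push(x: north)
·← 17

·→ move(dir: north)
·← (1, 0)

·→ sense(dir: north)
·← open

·→ push(x: north)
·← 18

·→ move(dir: north)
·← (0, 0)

·→ pop()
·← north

·→ move(dir: south)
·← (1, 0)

·→ sense(dir: east)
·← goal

·→ move(dir: east)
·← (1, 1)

Answer: (1, 1)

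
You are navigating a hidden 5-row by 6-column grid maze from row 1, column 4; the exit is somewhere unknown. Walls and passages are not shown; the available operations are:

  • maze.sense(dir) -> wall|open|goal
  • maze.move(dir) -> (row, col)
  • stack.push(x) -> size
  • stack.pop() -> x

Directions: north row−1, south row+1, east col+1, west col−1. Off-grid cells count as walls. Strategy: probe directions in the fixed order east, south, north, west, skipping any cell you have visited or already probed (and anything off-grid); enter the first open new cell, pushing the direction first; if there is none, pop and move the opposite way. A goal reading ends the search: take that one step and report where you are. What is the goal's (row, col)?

I use maze.sense with dir→east, → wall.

Using maze.sense with dir→south, and get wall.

I run maze.sense with dir→north, and observe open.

Now I run stack.push with x→north, which returns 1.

I use maze.move with dir→north, giving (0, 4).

Calling maze.sense with dir→east, which returns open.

Calling stack.push with x→east, and observe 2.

Now I run maze.move with dir→east, and observe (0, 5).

Using stack.pop(), yielding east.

I use maze.move with dir→west, and observe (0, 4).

Using maze.sense with dir→west, — result: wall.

I run stack.pop, and get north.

I call maze.move with dir→south, yielding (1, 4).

Next I call maze.sense with dir→west, : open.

I run stack.push with x→west, — result: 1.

Then maze.move with dir→west, which returns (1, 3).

Then maze.sense with dir→south, yielding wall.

Using maze.sense with dir→west, — result: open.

I use stack.push with x→west, giving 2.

I call maze.move with dir→west, and see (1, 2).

I call maze.sense with dir→south, which returns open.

Now I run stack.push with x→south, and get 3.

I try maze.move with dir→south, and observe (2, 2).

Invoking maze.sense with dir→south, — result: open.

Now I run stack.push with x→south, and observe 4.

Calling maze.move with dir→south, and observe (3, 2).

Now I run maze.sense with dir→east, yielding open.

I try stack.push with x→east, giving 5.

Using maze.move with dir→east, : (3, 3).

Then maze.sense with dir→east, → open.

I try stack.push with x→east, which returns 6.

Calling maze.move with dir→east, and get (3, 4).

I try maze.sense with dir→east, → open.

I run stack.push with x→east, → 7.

I call maze.move with dir→east, yielding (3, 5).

Using maze.sense with dir→south, and see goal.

Invoking maze.move with dir→south, : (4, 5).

Answer: (4, 5)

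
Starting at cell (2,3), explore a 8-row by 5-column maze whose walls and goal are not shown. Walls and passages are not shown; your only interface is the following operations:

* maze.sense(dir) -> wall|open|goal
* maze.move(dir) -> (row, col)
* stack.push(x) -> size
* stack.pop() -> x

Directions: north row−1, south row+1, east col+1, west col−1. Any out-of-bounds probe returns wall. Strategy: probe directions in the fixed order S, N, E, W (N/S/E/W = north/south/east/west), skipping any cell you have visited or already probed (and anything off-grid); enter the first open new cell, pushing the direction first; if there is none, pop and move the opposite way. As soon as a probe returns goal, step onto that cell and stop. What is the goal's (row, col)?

~$ sense dir=south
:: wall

~$ sense dir=north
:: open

~$ push x=north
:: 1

~$ move dir=north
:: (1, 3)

~$ sense dir=north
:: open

~$ push x=north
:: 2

~$ move dir=north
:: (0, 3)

~$ sense dir=east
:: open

~$ push x=east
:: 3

~$ move dir=east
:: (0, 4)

~$ sense dir=south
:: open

~$ push x=south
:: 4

~$ move dir=south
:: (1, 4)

~$ sense dir=south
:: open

~$ push x=south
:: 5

~$ move dir=south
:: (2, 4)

~$ sense dir=south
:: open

~$ push x=south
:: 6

~$ move dir=south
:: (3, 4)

~$ sense dir=south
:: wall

~$ pop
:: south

~$ move dir=north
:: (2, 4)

~$ pop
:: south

~$ move dir=north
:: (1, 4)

~$ pop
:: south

~$ move dir=north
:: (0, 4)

~$ pop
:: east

~$ move dir=west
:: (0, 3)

~$ sense dir=west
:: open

~$ push x=west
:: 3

~$ move dir=west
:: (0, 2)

~$ sense dir=south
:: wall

~$ sense dir=west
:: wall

~$ pop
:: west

~$ move dir=east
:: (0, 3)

~$ pop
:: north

~$ move dir=south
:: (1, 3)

~$ pop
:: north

~$ move dir=south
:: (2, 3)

~$ sense dir=west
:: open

~$ push x=west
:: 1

~$ move dir=west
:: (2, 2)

~$ sense dir=south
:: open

~$ push x=south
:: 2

~$ move dir=south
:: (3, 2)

~$ sense dir=south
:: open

~$ push x=south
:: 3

~$ move dir=south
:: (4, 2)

~$ sense dir=south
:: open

~$ push x=south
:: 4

~$ move dir=south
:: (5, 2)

~$ sense dir=south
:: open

~$ push x=south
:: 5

~$ move dir=south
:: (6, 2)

~$ sense dir=south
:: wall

~$ sense dir=east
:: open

~$ push x=east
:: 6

~$ move dir=east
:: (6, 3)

~$ sense dir=south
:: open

~$ push x=south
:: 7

~$ move dir=south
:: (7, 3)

~$ sense dir=east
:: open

~$ push x=east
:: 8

~$ move dir=east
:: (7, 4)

~$ sense dir=north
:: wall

~$ pop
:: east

~$ move dir=west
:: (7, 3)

~$ pop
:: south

~$ move dir=north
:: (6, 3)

~$ sense dir=north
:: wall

~$ pop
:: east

~$ move dir=west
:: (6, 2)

~$ sense dir=west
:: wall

~$ pop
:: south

~$ move dir=north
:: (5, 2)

~$ sense dir=west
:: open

~$ push x=west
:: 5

~$ move dir=west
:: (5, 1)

~$ sense dir=north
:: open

~$ push x=north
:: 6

~$ move dir=north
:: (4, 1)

~$ sense dir=north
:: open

~$ push x=north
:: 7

~$ move dir=north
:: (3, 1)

~$ sense dir=north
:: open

~$ push x=north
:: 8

~$ move dir=north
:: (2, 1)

~$ sense dir=north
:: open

~$ push x=north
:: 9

~$ move dir=north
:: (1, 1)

~$ sense dir=west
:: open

~$ push x=west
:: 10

~$ move dir=west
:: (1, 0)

~$ sense dir=south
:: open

~$ push x=south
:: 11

~$ move dir=south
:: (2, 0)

~$ sense dir=south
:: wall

~$ pop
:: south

~$ move dir=north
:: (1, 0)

~$ sense dir=north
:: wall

~$ pop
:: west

~$ move dir=east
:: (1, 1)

~$ pop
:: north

~$ move dir=south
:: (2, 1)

~$ pop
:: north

~$ move dir=south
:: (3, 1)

~$ pop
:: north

~$ move dir=south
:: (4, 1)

~$ sense dir=west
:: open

~$ push x=west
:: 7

~$ move dir=west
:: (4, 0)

~$ sense dir=south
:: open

~$ push x=south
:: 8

~$ move dir=south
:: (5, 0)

~$ sense dir=south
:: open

~$ push x=south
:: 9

~$ move dir=south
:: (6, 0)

~$ sense dir=south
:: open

~$ push x=south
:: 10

~$ move dir=south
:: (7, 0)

~$ sense dir=east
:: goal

~$ move dir=east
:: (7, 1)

Answer: (7, 1)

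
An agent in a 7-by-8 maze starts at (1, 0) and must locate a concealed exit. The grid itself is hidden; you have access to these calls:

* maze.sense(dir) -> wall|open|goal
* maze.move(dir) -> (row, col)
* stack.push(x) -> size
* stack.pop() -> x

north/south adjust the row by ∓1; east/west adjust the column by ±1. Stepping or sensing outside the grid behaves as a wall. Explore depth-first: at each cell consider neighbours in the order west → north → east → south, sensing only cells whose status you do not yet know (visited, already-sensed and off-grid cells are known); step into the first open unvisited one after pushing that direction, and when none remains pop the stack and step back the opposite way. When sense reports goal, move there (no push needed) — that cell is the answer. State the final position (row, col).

$ sense dir→north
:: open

$ push x→north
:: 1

$ move dir→north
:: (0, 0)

$ sense dir→east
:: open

$ push x→east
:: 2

$ move dir→east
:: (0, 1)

$ sense dir→east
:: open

$ push x→east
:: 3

$ move dir→east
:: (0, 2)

$ sense dir→east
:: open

$ push x→east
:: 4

$ move dir→east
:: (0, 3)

$ sense dir→east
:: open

$ push x→east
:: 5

$ move dir→east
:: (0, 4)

$ sense dir→east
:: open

$ push x→east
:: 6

$ move dir→east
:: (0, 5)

$ sense dir→east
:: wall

$ sense dir→south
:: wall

$ pop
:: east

$ move dir→west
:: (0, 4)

$ sense dir→south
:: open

$ push x→south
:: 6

$ move dir→south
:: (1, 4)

$ sense dir→west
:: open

$ push x→west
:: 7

$ move dir→west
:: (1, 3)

$ sense dir→west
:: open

$ push x→west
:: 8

$ move dir→west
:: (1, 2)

$ sense dir→west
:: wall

$ sense dir→south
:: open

$ push x→south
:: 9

$ move dir→south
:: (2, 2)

$ sense dir→west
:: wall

$ sense dir→east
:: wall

$ sense dir→south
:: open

$ push x→south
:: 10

$ move dir→south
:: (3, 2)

$ sense dir→west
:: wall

$ sense dir→east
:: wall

$ sense dir→south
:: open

$ push x→south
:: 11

$ move dir→south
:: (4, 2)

$ sense dir→west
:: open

$ push x→west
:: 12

$ move dir→west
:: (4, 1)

$ sense dir→west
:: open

$ push x→west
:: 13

$ move dir→west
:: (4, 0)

$ sense dir→north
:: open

$ push x→north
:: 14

$ move dir→north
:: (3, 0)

$ sense dir→north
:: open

$ push x→north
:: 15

$ move dir→north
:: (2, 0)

$ pop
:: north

$ move dir→south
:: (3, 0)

$ pop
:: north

$ move dir→south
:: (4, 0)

$ sense dir→south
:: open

$ push x→south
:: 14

$ move dir→south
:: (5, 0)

$ sense dir→east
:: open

$ push x→east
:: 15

$ move dir→east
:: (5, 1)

$ sense dir→east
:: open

$ push x→east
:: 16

$ move dir→east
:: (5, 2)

$ sense dir→east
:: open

$ push x→east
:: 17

$ move dir→east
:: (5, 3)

$ sense dir→north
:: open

$ push x→north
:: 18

$ move dir→north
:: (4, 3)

$ sense dir→east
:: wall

$ pop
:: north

$ move dir→south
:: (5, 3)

$ sense dir→east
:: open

$ push x→east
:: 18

$ move dir→east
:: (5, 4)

$ sense dir→east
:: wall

$ sense dir→south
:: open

$ push x→south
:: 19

$ move dir→south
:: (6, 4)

$ sense dir→west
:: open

$ push x→west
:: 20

$ move dir→west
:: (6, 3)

$ sense dir→west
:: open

$ push x→west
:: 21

$ move dir→west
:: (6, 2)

$ sense dir→west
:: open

$ push x→west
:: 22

$ move dir→west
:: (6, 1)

$ sense dir→west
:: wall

$ pop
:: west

$ move dir→east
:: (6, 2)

$ pop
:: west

$ move dir→east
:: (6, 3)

$ pop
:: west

$ move dir→east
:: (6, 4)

$ sense dir→east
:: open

$ push x→east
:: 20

$ move dir→east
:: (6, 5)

$ sense dir→east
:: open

$ push x→east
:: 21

$ move dir→east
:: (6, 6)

$ sense dir→north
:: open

$ push x→north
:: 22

$ move dir→north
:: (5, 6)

$ sense dir→north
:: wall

$ sense dir→east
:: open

$ push x→east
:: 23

$ move dir→east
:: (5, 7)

$ sense dir→north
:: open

$ push x→north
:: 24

$ move dir→north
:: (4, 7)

$ sense dir→north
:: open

$ push x→north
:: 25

$ move dir→north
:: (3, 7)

$ sense dir→west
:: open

$ push x→west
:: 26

$ move dir→west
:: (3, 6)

$ sense dir→west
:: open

$ push x→west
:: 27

$ move dir→west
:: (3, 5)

$ sense dir→west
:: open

$ push x→west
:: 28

$ move dir→west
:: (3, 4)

$ sense dir→north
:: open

$ push x→north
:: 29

$ move dir→north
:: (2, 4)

$ sense dir→east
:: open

$ push x→east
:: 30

$ move dir→east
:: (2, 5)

$ sense dir→east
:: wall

$ pop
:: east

$ move dir→west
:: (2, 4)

$ pop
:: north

$ move dir→south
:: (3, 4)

$ pop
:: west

$ move dir→east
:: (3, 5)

$ sense dir→south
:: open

$ push x→south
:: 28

$ move dir→south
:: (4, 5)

$ pop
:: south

$ move dir→north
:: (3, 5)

$ pop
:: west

$ move dir→east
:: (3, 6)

$ pop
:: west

$ move dir→east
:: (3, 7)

$ sense dir→north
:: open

$ push x→north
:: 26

$ move dir→north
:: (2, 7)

$ sense dir→north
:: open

$ push x→north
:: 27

$ move dir→north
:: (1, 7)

$ sense dir→west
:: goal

$ move dir→west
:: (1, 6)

Answer: (1, 6)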